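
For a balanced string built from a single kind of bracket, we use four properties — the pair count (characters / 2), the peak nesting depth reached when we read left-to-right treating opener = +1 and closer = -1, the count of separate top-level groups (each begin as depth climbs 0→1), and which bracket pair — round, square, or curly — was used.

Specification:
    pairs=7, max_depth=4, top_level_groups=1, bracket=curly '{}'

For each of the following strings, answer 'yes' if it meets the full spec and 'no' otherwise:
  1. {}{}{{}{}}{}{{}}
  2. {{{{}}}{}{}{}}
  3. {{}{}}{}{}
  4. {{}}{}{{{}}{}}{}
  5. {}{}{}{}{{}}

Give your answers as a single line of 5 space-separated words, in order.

String 1 '{}{}{{}{}}{}{{}}': depth seq [1 0 1 0 1 2 1 2 1 0 1 0 1 2 1 0]
  -> pairs=8 depth=2 groups=5 -> no
String 2 '{{{{}}}{}{}{}}': depth seq [1 2 3 4 3 2 1 2 1 2 1 2 1 0]
  -> pairs=7 depth=4 groups=1 -> yes
String 3 '{{}{}}{}{}': depth seq [1 2 1 2 1 0 1 0 1 0]
  -> pairs=5 depth=2 groups=3 -> no
String 4 '{{}}{}{{{}}{}}{}': depth seq [1 2 1 0 1 0 1 2 3 2 1 2 1 0 1 0]
  -> pairs=8 depth=3 groups=4 -> no
String 5 '{}{}{}{}{{}}': depth seq [1 0 1 0 1 0 1 0 1 2 1 0]
  -> pairs=6 depth=2 groups=5 -> no

Answer: no yes no no no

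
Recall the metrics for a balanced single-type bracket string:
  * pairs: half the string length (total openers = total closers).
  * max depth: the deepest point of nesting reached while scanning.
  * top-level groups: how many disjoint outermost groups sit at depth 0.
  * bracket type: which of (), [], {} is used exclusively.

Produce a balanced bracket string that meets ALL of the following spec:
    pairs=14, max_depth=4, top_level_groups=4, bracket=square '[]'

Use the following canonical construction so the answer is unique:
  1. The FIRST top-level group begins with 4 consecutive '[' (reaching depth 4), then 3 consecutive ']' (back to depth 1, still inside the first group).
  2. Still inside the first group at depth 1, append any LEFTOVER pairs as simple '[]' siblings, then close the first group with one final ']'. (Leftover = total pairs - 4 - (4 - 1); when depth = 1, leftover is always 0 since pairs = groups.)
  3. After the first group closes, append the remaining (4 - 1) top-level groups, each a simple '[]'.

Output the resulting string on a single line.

Spec: pairs=14 depth=4 groups=4
Leftover pairs = 14 - 4 - (4-1) = 7
First group: deep chain of depth 4 + 7 sibling pairs
Remaining 3 groups: simple '[]' each

Answer: [[[[]]][][][][][][][]][][][]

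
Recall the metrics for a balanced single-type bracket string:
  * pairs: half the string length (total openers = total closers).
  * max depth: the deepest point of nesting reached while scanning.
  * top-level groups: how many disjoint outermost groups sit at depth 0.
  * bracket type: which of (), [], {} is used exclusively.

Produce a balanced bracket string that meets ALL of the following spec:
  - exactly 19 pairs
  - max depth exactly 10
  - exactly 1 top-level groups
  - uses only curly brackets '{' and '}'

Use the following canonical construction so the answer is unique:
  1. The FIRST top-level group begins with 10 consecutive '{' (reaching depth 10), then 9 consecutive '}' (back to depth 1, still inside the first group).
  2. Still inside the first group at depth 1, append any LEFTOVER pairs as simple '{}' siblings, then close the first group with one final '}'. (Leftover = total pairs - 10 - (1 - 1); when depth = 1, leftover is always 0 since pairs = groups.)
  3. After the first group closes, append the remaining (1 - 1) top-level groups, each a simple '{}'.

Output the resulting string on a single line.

Spec: pairs=19 depth=10 groups=1
Leftover pairs = 19 - 10 - (1-1) = 9
First group: deep chain of depth 10 + 9 sibling pairs
Remaining 0 groups: simple '{}' each

Answer: {{{{{{{{{{}}}}}}}}}{}{}{}{}{}{}{}{}{}}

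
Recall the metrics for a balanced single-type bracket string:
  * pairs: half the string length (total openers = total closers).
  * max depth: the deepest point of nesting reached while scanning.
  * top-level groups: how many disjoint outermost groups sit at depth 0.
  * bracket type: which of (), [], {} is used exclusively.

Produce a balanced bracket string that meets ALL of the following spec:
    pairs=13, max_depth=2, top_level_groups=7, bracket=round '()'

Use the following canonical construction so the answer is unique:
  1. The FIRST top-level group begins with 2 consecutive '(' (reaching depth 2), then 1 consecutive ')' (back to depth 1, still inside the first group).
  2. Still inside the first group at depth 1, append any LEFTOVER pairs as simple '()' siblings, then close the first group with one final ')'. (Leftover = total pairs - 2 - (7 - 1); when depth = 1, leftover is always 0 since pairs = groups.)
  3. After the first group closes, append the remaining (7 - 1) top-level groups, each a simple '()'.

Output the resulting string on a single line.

Answer: (()()()()()())()()()()()()

Derivation:
Spec: pairs=13 depth=2 groups=7
Leftover pairs = 13 - 2 - (7-1) = 5
First group: deep chain of depth 2 + 5 sibling pairs
Remaining 6 groups: simple '()' each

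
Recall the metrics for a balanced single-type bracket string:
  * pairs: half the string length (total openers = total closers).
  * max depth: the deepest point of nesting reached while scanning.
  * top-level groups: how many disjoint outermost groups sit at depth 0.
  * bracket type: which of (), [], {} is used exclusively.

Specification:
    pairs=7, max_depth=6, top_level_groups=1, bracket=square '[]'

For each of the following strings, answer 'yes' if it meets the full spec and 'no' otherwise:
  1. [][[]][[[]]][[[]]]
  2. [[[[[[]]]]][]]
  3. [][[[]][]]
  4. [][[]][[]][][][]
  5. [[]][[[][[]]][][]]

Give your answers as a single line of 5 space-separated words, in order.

Answer: no yes no no no

Derivation:
String 1 '[][[]][[[]]][[[]]]': depth seq [1 0 1 2 1 0 1 2 3 2 1 0 1 2 3 2 1 0]
  -> pairs=9 depth=3 groups=4 -> no
String 2 '[[[[[[]]]]][]]': depth seq [1 2 3 4 5 6 5 4 3 2 1 2 1 0]
  -> pairs=7 depth=6 groups=1 -> yes
String 3 '[][[[]][]]': depth seq [1 0 1 2 3 2 1 2 1 0]
  -> pairs=5 depth=3 groups=2 -> no
String 4 '[][[]][[]][][][]': depth seq [1 0 1 2 1 0 1 2 1 0 1 0 1 0 1 0]
  -> pairs=8 depth=2 groups=6 -> no
String 5 '[[]][[[][[]]][][]]': depth seq [1 2 1 0 1 2 3 2 3 4 3 2 1 2 1 2 1 0]
  -> pairs=9 depth=4 groups=2 -> no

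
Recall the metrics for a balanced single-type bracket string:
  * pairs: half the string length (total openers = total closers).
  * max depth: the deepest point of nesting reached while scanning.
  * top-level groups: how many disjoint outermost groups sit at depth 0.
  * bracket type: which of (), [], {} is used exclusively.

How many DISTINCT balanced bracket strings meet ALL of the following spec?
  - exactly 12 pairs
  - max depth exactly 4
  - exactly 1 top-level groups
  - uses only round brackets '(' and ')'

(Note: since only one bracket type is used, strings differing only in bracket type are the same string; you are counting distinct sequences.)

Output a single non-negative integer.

Spec: pairs=12 depth=4 groups=1
Count(depth <= 4) = 10946
Count(depth <= 3) = 1024
Count(depth == 4) = 10946 - 1024 = 9922

Answer: 9922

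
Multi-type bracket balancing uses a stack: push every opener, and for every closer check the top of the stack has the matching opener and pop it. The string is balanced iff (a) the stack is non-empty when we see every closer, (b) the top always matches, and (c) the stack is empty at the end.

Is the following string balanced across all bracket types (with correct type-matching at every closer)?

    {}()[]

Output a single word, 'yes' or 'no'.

Answer: yes

Derivation:
pos 0: push '{'; stack = {
pos 1: '}' matches '{'; pop; stack = (empty)
pos 2: push '('; stack = (
pos 3: ')' matches '('; pop; stack = (empty)
pos 4: push '['; stack = [
pos 5: ']' matches '['; pop; stack = (empty)
end: stack empty → VALID
Verdict: properly nested → yes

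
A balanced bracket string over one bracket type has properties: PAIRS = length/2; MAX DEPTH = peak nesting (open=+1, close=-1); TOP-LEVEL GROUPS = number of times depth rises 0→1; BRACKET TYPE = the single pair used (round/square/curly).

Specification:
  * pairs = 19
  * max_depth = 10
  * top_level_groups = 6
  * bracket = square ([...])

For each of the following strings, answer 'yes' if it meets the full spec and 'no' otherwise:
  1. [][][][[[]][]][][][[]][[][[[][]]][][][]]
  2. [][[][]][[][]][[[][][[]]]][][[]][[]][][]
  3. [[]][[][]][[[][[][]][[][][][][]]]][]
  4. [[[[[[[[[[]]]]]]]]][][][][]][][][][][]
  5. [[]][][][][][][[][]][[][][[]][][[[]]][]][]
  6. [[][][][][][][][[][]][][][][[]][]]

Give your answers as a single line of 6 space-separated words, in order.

Answer: no no no yes no no

Derivation:
String 1 '[][][][[[]][]][][][[]][[][[[][]]][][][]]': depth seq [1 0 1 0 1 0 1 2 3 2 1 2 1 0 1 0 1 0 1 2 1 0 1 2 1 2 3 4 3 4 3 2 1 2 1 2 1 2 1 0]
  -> pairs=20 depth=4 groups=8 -> no
String 2 '[][[][]][[][]][[[][][[]]]][][[]][[]][][]': depth seq [1 0 1 2 1 2 1 0 1 2 1 2 1 0 1 2 3 2 3 2 3 4 3 2 1 0 1 0 1 2 1 0 1 2 1 0 1 0 1 0]
  -> pairs=20 depth=4 groups=9 -> no
String 3 '[[]][[][]][[[][[][]][[][][][][]]]][]': depth seq [1 2 1 0 1 2 1 2 1 0 1 2 3 2 3 4 3 4 3 2 3 4 3 4 3 4 3 4 3 4 3 2 1 0 1 0]
  -> pairs=18 depth=4 groups=4 -> no
String 4 '[[[[[[[[[[]]]]]]]]][][][][]][][][][][]': depth seq [1 2 3 4 5 6 7 8 9 10 9 8 7 6 5 4 3 2 1 2 1 2 1 2 1 2 1 0 1 0 1 0 1 0 1 0 1 0]
  -> pairs=19 depth=10 groups=6 -> yes
String 5 '[[]][][][][][][[][]][[][][[]][][[[]]][]][]': depth seq [1 2 1 0 1 0 1 0 1 0 1 0 1 0 1 2 1 2 1 0 1 2 1 2 1 2 3 2 1 2 1 2 3 4 3 2 1 2 1 0 1 0]
  -> pairs=21 depth=4 groups=9 -> no
String 6 '[[][][][][][][][[][]][][][][[]][]]': depth seq [1 2 1 2 1 2 1 2 1 2 1 2 1 2 1 2 3 2 3 2 1 2 1 2 1 2 1 2 3 2 1 2 1 0]
  -> pairs=17 depth=3 groups=1 -> no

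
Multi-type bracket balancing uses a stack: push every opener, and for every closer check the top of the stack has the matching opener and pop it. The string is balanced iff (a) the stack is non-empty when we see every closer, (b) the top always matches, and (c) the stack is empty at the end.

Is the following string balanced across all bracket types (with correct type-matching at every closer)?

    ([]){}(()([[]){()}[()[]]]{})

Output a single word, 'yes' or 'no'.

pos 0: push '('; stack = (
pos 1: push '['; stack = ([
pos 2: ']' matches '['; pop; stack = (
pos 3: ')' matches '('; pop; stack = (empty)
pos 4: push '{'; stack = {
pos 5: '}' matches '{'; pop; stack = (empty)
pos 6: push '('; stack = (
pos 7: push '('; stack = ((
pos 8: ')' matches '('; pop; stack = (
pos 9: push '('; stack = ((
pos 10: push '['; stack = (([
pos 11: push '['; stack = (([[
pos 12: ']' matches '['; pop; stack = (([
pos 13: saw closer ')' but top of stack is '[' (expected ']') → INVALID
Verdict: type mismatch at position 13: ')' closes '[' → no

Answer: no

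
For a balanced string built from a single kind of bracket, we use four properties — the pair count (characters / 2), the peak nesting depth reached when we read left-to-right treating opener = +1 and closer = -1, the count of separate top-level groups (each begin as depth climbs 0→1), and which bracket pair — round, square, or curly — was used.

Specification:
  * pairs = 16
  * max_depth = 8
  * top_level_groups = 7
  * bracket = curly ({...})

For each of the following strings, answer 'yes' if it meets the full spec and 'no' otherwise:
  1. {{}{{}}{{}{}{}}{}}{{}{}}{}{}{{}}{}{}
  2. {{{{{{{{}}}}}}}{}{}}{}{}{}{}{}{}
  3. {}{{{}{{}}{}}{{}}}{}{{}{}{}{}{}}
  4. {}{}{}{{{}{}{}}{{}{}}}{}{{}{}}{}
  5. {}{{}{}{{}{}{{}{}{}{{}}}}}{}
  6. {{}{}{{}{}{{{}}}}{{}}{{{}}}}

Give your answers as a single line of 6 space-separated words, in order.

Answer: no yes no no no no

Derivation:
String 1 '{{}{{}}{{}{}{}}{}}{{}{}}{}{}{{}}{}{}': depth seq [1 2 1 2 3 2 1 2 3 2 3 2 3 2 1 2 1 0 1 2 1 2 1 0 1 0 1 0 1 2 1 0 1 0 1 0]
  -> pairs=18 depth=3 groups=7 -> no
String 2 '{{{{{{{{}}}}}}}{}{}}{}{}{}{}{}{}': depth seq [1 2 3 4 5 6 7 8 7 6 5 4 3 2 1 2 1 2 1 0 1 0 1 0 1 0 1 0 1 0 1 0]
  -> pairs=16 depth=8 groups=7 -> yes
String 3 '{}{{{}{{}}{}}{{}}}{}{{}{}{}{}{}}': depth seq [1 0 1 2 3 2 3 4 3 2 3 2 1 2 3 2 1 0 1 0 1 2 1 2 1 2 1 2 1 2 1 0]
  -> pairs=16 depth=4 groups=4 -> no
String 4 '{}{}{}{{{}{}{}}{{}{}}}{}{{}{}}{}': depth seq [1 0 1 0 1 0 1 2 3 2 3 2 3 2 1 2 3 2 3 2 1 0 1 0 1 2 1 2 1 0 1 0]
  -> pairs=16 depth=3 groups=7 -> no
String 5 '{}{{}{}{{}{}{{}{}{}{{}}}}}{}': depth seq [1 0 1 2 1 2 1 2 3 2 3 2 3 4 3 4 3 4 3 4 5 4 3 2 1 0 1 0]
  -> pairs=14 depth=5 groups=3 -> no
String 6 '{{}{}{{}{}{{{}}}}{{}}{{{}}}}': depth seq [1 2 1 2 1 2 3 2 3 2 3 4 5 4 3 2 1 2 3 2 1 2 3 4 3 2 1 0]
  -> pairs=14 depth=5 groups=1 -> no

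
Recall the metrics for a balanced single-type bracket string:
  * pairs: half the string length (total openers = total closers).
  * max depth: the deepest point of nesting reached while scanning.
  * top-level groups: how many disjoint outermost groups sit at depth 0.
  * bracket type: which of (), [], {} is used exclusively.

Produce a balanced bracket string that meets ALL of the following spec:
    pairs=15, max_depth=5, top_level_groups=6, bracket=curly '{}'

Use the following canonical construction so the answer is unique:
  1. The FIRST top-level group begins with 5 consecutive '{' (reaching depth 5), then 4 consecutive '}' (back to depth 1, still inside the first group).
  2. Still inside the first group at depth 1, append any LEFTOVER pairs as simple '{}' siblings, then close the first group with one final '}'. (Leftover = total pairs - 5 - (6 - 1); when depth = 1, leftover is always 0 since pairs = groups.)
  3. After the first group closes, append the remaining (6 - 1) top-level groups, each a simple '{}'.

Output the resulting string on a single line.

Spec: pairs=15 depth=5 groups=6
Leftover pairs = 15 - 5 - (6-1) = 5
First group: deep chain of depth 5 + 5 sibling pairs
Remaining 5 groups: simple '{}' each

Answer: {{{{{}}}}{}{}{}{}{}}{}{}{}{}{}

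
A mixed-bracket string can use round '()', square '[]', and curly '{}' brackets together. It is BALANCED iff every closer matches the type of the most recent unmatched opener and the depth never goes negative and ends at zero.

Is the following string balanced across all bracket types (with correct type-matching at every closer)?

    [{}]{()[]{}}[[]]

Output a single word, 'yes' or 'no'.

Answer: yes

Derivation:
pos 0: push '['; stack = [
pos 1: push '{'; stack = [{
pos 2: '}' matches '{'; pop; stack = [
pos 3: ']' matches '['; pop; stack = (empty)
pos 4: push '{'; stack = {
pos 5: push '('; stack = {(
pos 6: ')' matches '('; pop; stack = {
pos 7: push '['; stack = {[
pos 8: ']' matches '['; pop; stack = {
pos 9: push '{'; stack = {{
pos 10: '}' matches '{'; pop; stack = {
pos 11: '}' matches '{'; pop; stack = (empty)
pos 12: push '['; stack = [
pos 13: push '['; stack = [[
pos 14: ']' matches '['; pop; stack = [
pos 15: ']' matches '['; pop; stack = (empty)
end: stack empty → VALID
Verdict: properly nested → yes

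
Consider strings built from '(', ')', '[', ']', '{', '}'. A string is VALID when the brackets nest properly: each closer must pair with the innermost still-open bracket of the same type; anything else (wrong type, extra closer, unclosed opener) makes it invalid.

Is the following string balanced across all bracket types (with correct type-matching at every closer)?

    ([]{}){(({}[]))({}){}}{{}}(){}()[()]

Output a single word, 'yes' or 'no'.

Answer: yes

Derivation:
pos 0: push '('; stack = (
pos 1: push '['; stack = ([
pos 2: ']' matches '['; pop; stack = (
pos 3: push '{'; stack = ({
pos 4: '}' matches '{'; pop; stack = (
pos 5: ')' matches '('; pop; stack = (empty)
pos 6: push '{'; stack = {
pos 7: push '('; stack = {(
pos 8: push '('; stack = {((
pos 9: push '{'; stack = {(({
pos 10: '}' matches '{'; pop; stack = {((
pos 11: push '['; stack = {(([
pos 12: ']' matches '['; pop; stack = {((
pos 13: ')' matches '('; pop; stack = {(
pos 14: ')' matches '('; pop; stack = {
pos 15: push '('; stack = {(
pos 16: push '{'; stack = {({
pos 17: '}' matches '{'; pop; stack = {(
pos 18: ')' matches '('; pop; stack = {
pos 19: push '{'; stack = {{
pos 20: '}' matches '{'; pop; stack = {
pos 21: '}' matches '{'; pop; stack = (empty)
pos 22: push '{'; stack = {
pos 23: push '{'; stack = {{
pos 24: '}' matches '{'; pop; stack = {
pos 25: '}' matches '{'; pop; stack = (empty)
pos 26: push '('; stack = (
pos 27: ')' matches '('; pop; stack = (empty)
pos 28: push '{'; stack = {
pos 29: '}' matches '{'; pop; stack = (empty)
pos 30: push '('; stack = (
pos 31: ')' matches '('; pop; stack = (empty)
pos 32: push '['; stack = [
pos 33: push '('; stack = [(
pos 34: ')' matches '('; pop; stack = [
pos 35: ']' matches '['; pop; stack = (empty)
end: stack empty → VALID
Verdict: properly nested → yes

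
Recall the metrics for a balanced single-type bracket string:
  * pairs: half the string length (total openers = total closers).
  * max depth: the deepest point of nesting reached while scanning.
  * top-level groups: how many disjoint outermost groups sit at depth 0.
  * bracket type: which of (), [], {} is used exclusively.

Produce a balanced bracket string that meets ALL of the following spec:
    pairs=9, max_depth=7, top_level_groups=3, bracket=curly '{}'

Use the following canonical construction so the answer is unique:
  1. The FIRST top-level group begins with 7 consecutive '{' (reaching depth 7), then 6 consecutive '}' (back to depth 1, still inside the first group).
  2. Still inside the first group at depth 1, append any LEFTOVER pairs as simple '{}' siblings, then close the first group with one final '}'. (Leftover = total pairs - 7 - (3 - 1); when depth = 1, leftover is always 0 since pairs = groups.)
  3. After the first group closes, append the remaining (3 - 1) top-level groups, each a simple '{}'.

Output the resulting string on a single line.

Answer: {{{{{{{}}}}}}}{}{}

Derivation:
Spec: pairs=9 depth=7 groups=3
Leftover pairs = 9 - 7 - (3-1) = 0
First group: deep chain of depth 7 + 0 sibling pairs
Remaining 2 groups: simple '{}' each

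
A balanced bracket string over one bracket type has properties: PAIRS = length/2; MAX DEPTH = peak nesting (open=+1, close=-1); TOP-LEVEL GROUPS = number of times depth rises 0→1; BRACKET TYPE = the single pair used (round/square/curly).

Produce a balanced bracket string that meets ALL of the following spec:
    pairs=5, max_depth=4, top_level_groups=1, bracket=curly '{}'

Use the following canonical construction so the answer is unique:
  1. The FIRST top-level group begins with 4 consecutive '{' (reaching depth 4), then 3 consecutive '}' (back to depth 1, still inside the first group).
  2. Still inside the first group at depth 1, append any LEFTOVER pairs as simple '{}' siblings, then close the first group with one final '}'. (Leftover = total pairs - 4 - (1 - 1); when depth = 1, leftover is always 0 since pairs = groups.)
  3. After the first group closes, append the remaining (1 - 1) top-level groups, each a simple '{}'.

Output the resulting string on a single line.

Answer: {{{{}}}{}}

Derivation:
Spec: pairs=5 depth=4 groups=1
Leftover pairs = 5 - 4 - (1-1) = 1
First group: deep chain of depth 4 + 1 sibling pairs
Remaining 0 groups: simple '{}' each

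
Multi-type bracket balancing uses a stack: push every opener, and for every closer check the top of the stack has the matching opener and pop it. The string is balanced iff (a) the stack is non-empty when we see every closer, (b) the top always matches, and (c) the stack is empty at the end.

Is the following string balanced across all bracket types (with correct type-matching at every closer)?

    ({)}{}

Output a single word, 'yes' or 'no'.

pos 0: push '('; stack = (
pos 1: push '{'; stack = ({
pos 2: saw closer ')' but top of stack is '{' (expected '}') → INVALID
Verdict: type mismatch at position 2: ')' closes '{' → no

Answer: no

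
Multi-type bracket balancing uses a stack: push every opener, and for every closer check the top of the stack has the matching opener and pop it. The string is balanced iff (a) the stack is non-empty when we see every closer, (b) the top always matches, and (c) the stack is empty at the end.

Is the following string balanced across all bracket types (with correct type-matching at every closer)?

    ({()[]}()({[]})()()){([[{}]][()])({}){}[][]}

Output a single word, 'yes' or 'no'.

pos 0: push '('; stack = (
pos 1: push '{'; stack = ({
pos 2: push '('; stack = ({(
pos 3: ')' matches '('; pop; stack = ({
pos 4: push '['; stack = ({[
pos 5: ']' matches '['; pop; stack = ({
pos 6: '}' matches '{'; pop; stack = (
pos 7: push '('; stack = ((
pos 8: ')' matches '('; pop; stack = (
pos 9: push '('; stack = ((
pos 10: push '{'; stack = (({
pos 11: push '['; stack = (({[
pos 12: ']' matches '['; pop; stack = (({
pos 13: '}' matches '{'; pop; stack = ((
pos 14: ')' matches '('; pop; stack = (
pos 15: push '('; stack = ((
pos 16: ')' matches '('; pop; stack = (
pos 17: push '('; stack = ((
pos 18: ')' matches '('; pop; stack = (
pos 19: ')' matches '('; pop; stack = (empty)
pos 20: push '{'; stack = {
pos 21: push '('; stack = {(
pos 22: push '['; stack = {([
pos 23: push '['; stack = {([[
pos 24: push '{'; stack = {([[{
pos 25: '}' matches '{'; pop; stack = {([[
pos 26: ']' matches '['; pop; stack = {([
pos 27: ']' matches '['; pop; stack = {(
pos 28: push '['; stack = {([
pos 29: push '('; stack = {([(
pos 30: ')' matches '('; pop; stack = {([
pos 31: ']' matches '['; pop; stack = {(
pos 32: ')' matches '('; pop; stack = {
pos 33: push '('; stack = {(
pos 34: push '{'; stack = {({
pos 35: '}' matches '{'; pop; stack = {(
pos 36: ')' matches '('; pop; stack = {
pos 37: push '{'; stack = {{
pos 38: '}' matches '{'; pop; stack = {
pos 39: push '['; stack = {[
pos 40: ']' matches '['; pop; stack = {
pos 41: push '['; stack = {[
pos 42: ']' matches '['; pop; stack = {
pos 43: '}' matches '{'; pop; stack = (empty)
end: stack empty → VALID
Verdict: properly nested → yes

Answer: yes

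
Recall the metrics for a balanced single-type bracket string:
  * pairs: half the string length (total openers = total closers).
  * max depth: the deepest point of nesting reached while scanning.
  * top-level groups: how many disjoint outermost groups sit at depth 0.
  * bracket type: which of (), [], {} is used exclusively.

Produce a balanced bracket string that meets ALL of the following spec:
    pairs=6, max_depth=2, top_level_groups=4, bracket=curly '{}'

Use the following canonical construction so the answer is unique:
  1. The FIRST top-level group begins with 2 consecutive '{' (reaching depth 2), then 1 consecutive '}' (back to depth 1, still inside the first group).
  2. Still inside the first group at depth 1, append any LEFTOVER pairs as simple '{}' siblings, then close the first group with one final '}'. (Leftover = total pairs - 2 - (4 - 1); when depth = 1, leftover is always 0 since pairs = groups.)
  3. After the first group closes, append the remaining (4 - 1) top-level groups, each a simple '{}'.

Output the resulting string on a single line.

Answer: {{}{}}{}{}{}

Derivation:
Spec: pairs=6 depth=2 groups=4
Leftover pairs = 6 - 2 - (4-1) = 1
First group: deep chain of depth 2 + 1 sibling pairs
Remaining 3 groups: simple '{}' each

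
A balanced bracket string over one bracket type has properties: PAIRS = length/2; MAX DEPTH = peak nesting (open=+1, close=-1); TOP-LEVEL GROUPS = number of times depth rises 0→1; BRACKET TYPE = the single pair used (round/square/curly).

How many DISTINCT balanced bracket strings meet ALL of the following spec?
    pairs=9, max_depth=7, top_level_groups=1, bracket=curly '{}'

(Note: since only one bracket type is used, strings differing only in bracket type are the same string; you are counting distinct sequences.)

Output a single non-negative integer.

Spec: pairs=9 depth=7 groups=1
Count(depth <= 7) = 1416
Count(depth <= 6) = 1341
Count(depth == 7) = 1416 - 1341 = 75

Answer: 75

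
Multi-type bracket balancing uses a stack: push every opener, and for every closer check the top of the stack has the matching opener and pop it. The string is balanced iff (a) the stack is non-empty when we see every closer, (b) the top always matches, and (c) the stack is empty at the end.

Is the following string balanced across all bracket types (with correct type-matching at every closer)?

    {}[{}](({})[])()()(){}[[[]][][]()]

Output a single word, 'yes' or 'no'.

pos 0: push '{'; stack = {
pos 1: '}' matches '{'; pop; stack = (empty)
pos 2: push '['; stack = [
pos 3: push '{'; stack = [{
pos 4: '}' matches '{'; pop; stack = [
pos 5: ']' matches '['; pop; stack = (empty)
pos 6: push '('; stack = (
pos 7: push '('; stack = ((
pos 8: push '{'; stack = (({
pos 9: '}' matches '{'; pop; stack = ((
pos 10: ')' matches '('; pop; stack = (
pos 11: push '['; stack = ([
pos 12: ']' matches '['; pop; stack = (
pos 13: ')' matches '('; pop; stack = (empty)
pos 14: push '('; stack = (
pos 15: ')' matches '('; pop; stack = (empty)
pos 16: push '('; stack = (
pos 17: ')' matches '('; pop; stack = (empty)
pos 18: push '('; stack = (
pos 19: ')' matches '('; pop; stack = (empty)
pos 20: push '{'; stack = {
pos 21: '}' matches '{'; pop; stack = (empty)
pos 22: push '['; stack = [
pos 23: push '['; stack = [[
pos 24: push '['; stack = [[[
pos 25: ']' matches '['; pop; stack = [[
pos 26: ']' matches '['; pop; stack = [
pos 27: push '['; stack = [[
pos 28: ']' matches '['; pop; stack = [
pos 29: push '['; stack = [[
pos 30: ']' matches '['; pop; stack = [
pos 31: push '('; stack = [(
pos 32: ')' matches '('; pop; stack = [
pos 33: ']' matches '['; pop; stack = (empty)
end: stack empty → VALID
Verdict: properly nested → yes

Answer: yes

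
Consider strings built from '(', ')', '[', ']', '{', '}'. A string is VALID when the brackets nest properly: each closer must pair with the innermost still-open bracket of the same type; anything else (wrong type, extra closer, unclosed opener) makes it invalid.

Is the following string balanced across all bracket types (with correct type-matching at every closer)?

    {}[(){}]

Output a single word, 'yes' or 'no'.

pos 0: push '{'; stack = {
pos 1: '}' matches '{'; pop; stack = (empty)
pos 2: push '['; stack = [
pos 3: push '('; stack = [(
pos 4: ')' matches '('; pop; stack = [
pos 5: push '{'; stack = [{
pos 6: '}' matches '{'; pop; stack = [
pos 7: ']' matches '['; pop; stack = (empty)
end: stack empty → VALID
Verdict: properly nested → yes

Answer: yes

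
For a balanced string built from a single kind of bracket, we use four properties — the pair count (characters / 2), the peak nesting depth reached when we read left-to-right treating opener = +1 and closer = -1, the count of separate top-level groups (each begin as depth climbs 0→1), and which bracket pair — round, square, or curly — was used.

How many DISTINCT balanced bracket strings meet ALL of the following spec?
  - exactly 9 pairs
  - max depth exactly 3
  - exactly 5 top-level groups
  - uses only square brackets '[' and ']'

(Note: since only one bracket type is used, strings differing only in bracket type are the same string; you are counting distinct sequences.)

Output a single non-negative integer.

Answer: 155

Derivation:
Spec: pairs=9 depth=3 groups=5
Count(depth <= 3) = 225
Count(depth <= 2) = 70
Count(depth == 3) = 225 - 70 = 155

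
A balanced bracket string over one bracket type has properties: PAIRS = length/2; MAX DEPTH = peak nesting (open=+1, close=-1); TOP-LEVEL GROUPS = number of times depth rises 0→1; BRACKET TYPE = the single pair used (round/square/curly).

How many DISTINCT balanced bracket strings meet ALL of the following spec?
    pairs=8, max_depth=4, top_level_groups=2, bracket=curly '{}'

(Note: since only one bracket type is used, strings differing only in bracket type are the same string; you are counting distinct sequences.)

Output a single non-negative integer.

Spec: pairs=8 depth=4 groups=2
Count(depth <= 4) = 323
Count(depth <= 3) = 144
Count(depth == 4) = 323 - 144 = 179

Answer: 179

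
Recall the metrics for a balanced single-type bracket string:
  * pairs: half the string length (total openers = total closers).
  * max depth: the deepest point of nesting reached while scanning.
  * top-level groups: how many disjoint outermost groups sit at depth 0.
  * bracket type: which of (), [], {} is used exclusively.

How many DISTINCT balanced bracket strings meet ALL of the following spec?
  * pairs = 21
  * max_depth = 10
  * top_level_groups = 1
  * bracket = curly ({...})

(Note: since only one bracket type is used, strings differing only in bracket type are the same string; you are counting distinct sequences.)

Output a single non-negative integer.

Answer: 512231849

Derivation:
Spec: pairs=21 depth=10 groups=1
Count(depth <= 10) = 6186432967
Count(depth <= 9) = 5674201118
Count(depth == 10) = 6186432967 - 5674201118 = 512231849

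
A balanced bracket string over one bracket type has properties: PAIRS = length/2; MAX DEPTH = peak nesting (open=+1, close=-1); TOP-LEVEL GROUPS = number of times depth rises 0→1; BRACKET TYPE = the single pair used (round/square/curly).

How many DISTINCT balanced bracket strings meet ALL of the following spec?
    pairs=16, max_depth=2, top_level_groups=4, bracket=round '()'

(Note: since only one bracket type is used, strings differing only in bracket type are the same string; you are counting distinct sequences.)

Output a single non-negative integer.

Answer: 455

Derivation:
Spec: pairs=16 depth=2 groups=4
Count(depth <= 2) = 455
Count(depth <= 1) = 0
Count(depth == 2) = 455 - 0 = 455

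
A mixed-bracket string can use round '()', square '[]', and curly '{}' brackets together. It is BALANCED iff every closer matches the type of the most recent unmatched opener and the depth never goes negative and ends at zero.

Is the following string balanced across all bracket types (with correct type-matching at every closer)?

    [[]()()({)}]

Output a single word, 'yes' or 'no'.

pos 0: push '['; stack = [
pos 1: push '['; stack = [[
pos 2: ']' matches '['; pop; stack = [
pos 3: push '('; stack = [(
pos 4: ')' matches '('; pop; stack = [
pos 5: push '('; stack = [(
pos 6: ')' matches '('; pop; stack = [
pos 7: push '('; stack = [(
pos 8: push '{'; stack = [({
pos 9: saw closer ')' but top of stack is '{' (expected '}') → INVALID
Verdict: type mismatch at position 9: ')' closes '{' → no

Answer: no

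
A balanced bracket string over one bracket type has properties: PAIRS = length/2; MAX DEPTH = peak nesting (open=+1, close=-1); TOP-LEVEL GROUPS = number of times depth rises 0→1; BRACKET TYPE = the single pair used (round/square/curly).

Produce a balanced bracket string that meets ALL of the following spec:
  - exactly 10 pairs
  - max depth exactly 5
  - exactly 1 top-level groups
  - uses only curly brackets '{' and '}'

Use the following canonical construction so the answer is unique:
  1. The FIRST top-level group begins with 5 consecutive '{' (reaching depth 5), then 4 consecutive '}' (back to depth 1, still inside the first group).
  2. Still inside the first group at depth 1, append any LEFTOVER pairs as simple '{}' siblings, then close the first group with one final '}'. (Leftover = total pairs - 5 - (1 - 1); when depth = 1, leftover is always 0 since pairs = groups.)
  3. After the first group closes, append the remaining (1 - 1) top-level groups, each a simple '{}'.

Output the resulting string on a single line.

Answer: {{{{{}}}}{}{}{}{}{}}

Derivation:
Spec: pairs=10 depth=5 groups=1
Leftover pairs = 10 - 5 - (1-1) = 5
First group: deep chain of depth 5 + 5 sibling pairs
Remaining 0 groups: simple '{}' each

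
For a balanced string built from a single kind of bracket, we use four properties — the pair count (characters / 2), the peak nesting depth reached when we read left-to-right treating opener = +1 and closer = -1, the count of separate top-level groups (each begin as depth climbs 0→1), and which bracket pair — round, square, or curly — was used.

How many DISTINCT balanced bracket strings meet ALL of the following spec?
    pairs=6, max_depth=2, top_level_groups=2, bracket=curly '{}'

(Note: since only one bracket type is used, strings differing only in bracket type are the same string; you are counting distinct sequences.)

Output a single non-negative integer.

Spec: pairs=6 depth=2 groups=2
Count(depth <= 2) = 5
Count(depth <= 1) = 0
Count(depth == 2) = 5 - 0 = 5

Answer: 5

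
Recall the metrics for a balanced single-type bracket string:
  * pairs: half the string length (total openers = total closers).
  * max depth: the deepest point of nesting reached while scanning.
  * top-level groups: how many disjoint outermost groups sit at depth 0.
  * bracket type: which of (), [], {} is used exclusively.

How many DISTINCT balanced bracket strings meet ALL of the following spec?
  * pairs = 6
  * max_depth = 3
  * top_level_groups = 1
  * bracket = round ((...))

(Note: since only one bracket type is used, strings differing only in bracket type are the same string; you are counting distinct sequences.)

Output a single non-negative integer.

Answer: 15

Derivation:
Spec: pairs=6 depth=3 groups=1
Count(depth <= 3) = 16
Count(depth <= 2) = 1
Count(depth == 3) = 16 - 1 = 15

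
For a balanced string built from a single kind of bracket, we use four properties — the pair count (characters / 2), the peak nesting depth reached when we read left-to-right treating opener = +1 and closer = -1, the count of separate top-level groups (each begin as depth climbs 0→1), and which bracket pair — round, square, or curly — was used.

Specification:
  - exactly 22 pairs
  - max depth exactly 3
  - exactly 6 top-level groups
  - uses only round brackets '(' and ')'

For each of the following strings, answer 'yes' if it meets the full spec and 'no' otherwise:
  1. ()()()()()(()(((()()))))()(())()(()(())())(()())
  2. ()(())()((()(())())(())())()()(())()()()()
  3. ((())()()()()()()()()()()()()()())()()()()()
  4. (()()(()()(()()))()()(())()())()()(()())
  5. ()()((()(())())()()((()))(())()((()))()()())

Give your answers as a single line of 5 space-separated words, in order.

Answer: no no yes no no

Derivation:
String 1 '()()()()()(()(((()()))))()(())()(()(())())(()())': depth seq [1 0 1 0 1 0 1 0 1 0 1 2 1 2 3 4 5 4 5 4 3 2 1 0 1 0 1 2 1 0 1 0 1 2 1 2 3 2 1 2 1 0 1 2 1 2 1 0]
  -> pairs=24 depth=5 groups=11 -> no
String 2 '()(())()((()(())())(())())()()(())()()()()': depth seq [1 0 1 2 1 0 1 0 1 2 3 2 3 4 3 2 3 2 1 2 3 2 1 2 1 0 1 0 1 0 1 2 1 0 1 0 1 0 1 0 1 0]
  -> pairs=21 depth=4 groups=11 -> no
String 3 '((())()()()()()()()()()()()()()())()()()()()': depth seq [1 2 3 2 1 2 1 2 1 2 1 2 1 2 1 2 1 2 1 2 1 2 1 2 1 2 1 2 1 2 1 2 1 0 1 0 1 0 1 0 1 0 1 0]
  -> pairs=22 depth=3 groups=6 -> yes
String 4 '(()()(()()(()()))()()(())()())()()(()())': depth seq [1 2 1 2 1 2 3 2 3 2 3 4 3 4 3 2 1 2 1 2 1 2 3 2 1 2 1 2 1 0 1 0 1 0 1 2 1 2 1 0]
  -> pairs=20 depth=4 groups=4 -> no
String 5 '()()((()(())())()()((()))(())()((()))()()())': depth seq [1 0 1 0 1 2 3 2 3 4 3 2 3 2 1 2 1 2 1 2 3 4 3 2 1 2 3 2 1 2 1 2 3 4 3 2 1 2 1 2 1 2 1 0]
  -> pairs=22 depth=4 groups=3 -> no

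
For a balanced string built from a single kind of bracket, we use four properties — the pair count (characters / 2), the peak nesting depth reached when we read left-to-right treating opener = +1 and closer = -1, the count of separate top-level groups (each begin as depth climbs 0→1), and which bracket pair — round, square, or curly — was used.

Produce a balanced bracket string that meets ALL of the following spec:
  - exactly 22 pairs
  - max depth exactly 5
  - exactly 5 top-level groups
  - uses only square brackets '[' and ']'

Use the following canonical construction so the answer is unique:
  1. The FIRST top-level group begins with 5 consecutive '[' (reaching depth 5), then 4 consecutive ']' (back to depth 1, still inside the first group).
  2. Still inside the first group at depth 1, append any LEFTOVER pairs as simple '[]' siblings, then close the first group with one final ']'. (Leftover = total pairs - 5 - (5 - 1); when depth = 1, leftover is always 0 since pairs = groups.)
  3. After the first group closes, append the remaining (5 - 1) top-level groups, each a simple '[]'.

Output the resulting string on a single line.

Spec: pairs=22 depth=5 groups=5
Leftover pairs = 22 - 5 - (5-1) = 13
First group: deep chain of depth 5 + 13 sibling pairs
Remaining 4 groups: simple '[]' each

Answer: [[[[[]]]][][][][][][][][][][][][][]][][][][]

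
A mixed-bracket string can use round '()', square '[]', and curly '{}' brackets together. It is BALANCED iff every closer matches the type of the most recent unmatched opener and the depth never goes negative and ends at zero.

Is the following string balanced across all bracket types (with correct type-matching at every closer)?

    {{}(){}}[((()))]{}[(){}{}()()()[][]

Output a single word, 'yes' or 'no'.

pos 0: push '{'; stack = {
pos 1: push '{'; stack = {{
pos 2: '}' matches '{'; pop; stack = {
pos 3: push '('; stack = {(
pos 4: ')' matches '('; pop; stack = {
pos 5: push '{'; stack = {{
pos 6: '}' matches '{'; pop; stack = {
pos 7: '}' matches '{'; pop; stack = (empty)
pos 8: push '['; stack = [
pos 9: push '('; stack = [(
pos 10: push '('; stack = [((
pos 11: push '('; stack = [(((
pos 12: ')' matches '('; pop; stack = [((
pos 13: ')' matches '('; pop; stack = [(
pos 14: ')' matches '('; pop; stack = [
pos 15: ']' matches '['; pop; stack = (empty)
pos 16: push '{'; stack = {
pos 17: '}' matches '{'; pop; stack = (empty)
pos 18: push '['; stack = [
pos 19: push '('; stack = [(
pos 20: ')' matches '('; pop; stack = [
pos 21: push '{'; stack = [{
pos 22: '}' matches '{'; pop; stack = [
pos 23: push '{'; stack = [{
pos 24: '}' matches '{'; pop; stack = [
pos 25: push '('; stack = [(
pos 26: ')' matches '('; pop; stack = [
pos 27: push '('; stack = [(
pos 28: ')' matches '('; pop; stack = [
pos 29: push '('; stack = [(
pos 30: ')' matches '('; pop; stack = [
pos 31: push '['; stack = [[
pos 32: ']' matches '['; pop; stack = [
pos 33: push '['; stack = [[
pos 34: ']' matches '['; pop; stack = [
end: stack still non-empty ([) → INVALID
Verdict: unclosed openers at end: [ → no

Answer: no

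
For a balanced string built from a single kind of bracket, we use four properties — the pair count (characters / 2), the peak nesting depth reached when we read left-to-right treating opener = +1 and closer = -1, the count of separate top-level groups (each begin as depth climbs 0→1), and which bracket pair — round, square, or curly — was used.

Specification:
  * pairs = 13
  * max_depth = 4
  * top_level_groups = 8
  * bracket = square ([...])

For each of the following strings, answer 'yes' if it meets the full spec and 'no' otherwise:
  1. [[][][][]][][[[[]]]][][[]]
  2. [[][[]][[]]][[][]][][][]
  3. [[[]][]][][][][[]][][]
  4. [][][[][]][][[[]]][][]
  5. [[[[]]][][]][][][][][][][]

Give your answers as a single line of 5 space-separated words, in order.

String 1 '[[][][][]][][[[[]]]][][[]]': depth seq [1 2 1 2 1 2 1 2 1 0 1 0 1 2 3 4 3 2 1 0 1 0 1 2 1 0]
  -> pairs=13 depth=4 groups=5 -> no
String 2 '[[][[]][[]]][[][]][][][]': depth seq [1 2 1 2 3 2 1 2 3 2 1 0 1 2 1 2 1 0 1 0 1 0 1 0]
  -> pairs=12 depth=3 groups=5 -> no
String 3 '[[[]][]][][][][[]][][]': depth seq [1 2 3 2 1 2 1 0 1 0 1 0 1 0 1 2 1 0 1 0 1 0]
  -> pairs=11 depth=3 groups=7 -> no
String 4 '[][][[][]][][[[]]][][]': depth seq [1 0 1 0 1 2 1 2 1 0 1 0 1 2 3 2 1 0 1 0 1 0]
  -> pairs=11 depth=3 groups=7 -> no
String 5 '[[[[]]][][]][][][][][][][]': depth seq [1 2 3 4 3 2 1 2 1 2 1 0 1 0 1 0 1 0 1 0 1 0 1 0 1 0]
  -> pairs=13 depth=4 groups=8 -> yes

Answer: no no no no yes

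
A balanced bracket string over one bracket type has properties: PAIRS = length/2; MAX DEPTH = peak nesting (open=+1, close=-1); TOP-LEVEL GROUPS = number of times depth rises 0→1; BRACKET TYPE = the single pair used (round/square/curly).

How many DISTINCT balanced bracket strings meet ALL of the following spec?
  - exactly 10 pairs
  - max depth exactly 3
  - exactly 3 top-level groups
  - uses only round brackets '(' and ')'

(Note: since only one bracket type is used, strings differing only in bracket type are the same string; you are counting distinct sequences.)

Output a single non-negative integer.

Answer: 972

Derivation:
Spec: pairs=10 depth=3 groups=3
Count(depth <= 3) = 1008
Count(depth <= 2) = 36
Count(depth == 3) = 1008 - 36 = 972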